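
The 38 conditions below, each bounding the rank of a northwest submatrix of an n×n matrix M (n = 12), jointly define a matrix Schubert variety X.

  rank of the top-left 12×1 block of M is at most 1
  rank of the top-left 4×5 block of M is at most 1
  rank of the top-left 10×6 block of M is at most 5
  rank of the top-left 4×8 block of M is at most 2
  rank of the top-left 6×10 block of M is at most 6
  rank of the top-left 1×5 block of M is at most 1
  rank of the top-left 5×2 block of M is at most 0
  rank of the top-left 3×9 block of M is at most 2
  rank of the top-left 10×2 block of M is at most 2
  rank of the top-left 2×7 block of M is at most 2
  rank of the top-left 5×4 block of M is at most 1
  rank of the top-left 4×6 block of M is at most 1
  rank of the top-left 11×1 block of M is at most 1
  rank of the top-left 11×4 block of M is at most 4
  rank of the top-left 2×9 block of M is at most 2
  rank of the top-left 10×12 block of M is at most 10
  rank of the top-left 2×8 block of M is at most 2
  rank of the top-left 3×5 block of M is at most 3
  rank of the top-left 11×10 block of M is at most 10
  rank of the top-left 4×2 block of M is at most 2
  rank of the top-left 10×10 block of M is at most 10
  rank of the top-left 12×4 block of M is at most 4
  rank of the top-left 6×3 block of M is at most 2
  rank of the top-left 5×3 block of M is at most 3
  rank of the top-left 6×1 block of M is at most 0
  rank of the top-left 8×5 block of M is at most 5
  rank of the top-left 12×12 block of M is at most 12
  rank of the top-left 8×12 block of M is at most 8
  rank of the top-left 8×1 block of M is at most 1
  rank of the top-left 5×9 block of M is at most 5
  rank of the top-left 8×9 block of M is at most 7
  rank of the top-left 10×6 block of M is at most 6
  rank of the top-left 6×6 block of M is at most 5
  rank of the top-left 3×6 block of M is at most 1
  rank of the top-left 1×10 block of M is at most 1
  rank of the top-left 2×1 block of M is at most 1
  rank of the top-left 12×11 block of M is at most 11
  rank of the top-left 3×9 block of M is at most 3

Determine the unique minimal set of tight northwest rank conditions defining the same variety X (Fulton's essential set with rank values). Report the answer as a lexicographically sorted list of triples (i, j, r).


Recovering R(i,j) via the rank-extension bound from the 38 conditions:

  i=1: 0  0  1  1  1  1  1  1  1  1  1  1
  i=2: 0  0  1  1  1  1  2  2  2  2  2  2
  i=3: 0  0  1  1  1  1  2  2  2  3  3  3
  i=4: 0  0  1  1  1  1  2  2  3  4  4  4
  i=5: 0  0  1  1  2  2  3  3  4  5  5  5
  i=6: 0  1  2  2  3  3  4  4  5  6  6  6
  i=7: 1  2  3  3  4  4  5  5  6  7  7  7
  i=8: 1  2  3  4  5  5  6  6  7  8  8  8
  i=9: 1  2  3  4  5  5  6  7  8  9  9  9
  i=10: 1  2  3  4  5  5  6  7  8  9  10  10
  i=11: 1  2  3  4  5  6  7  8  9  10  11  11
  i=12: 1  2  3  4  5  6  7  8  9  10  11  12

hence w(1..12) = (3, 7, 10, 9, 5, 2, 1, 4, 8, 11, 6, 12).

|D(w)|=26, |Ess(w)|=7:

[(3, 9, 2), (4, 6, 1), (4, 8, 2), (5, 2, 0), (5, 4, 1), (6, 1, 0), (10, 6, 5)]


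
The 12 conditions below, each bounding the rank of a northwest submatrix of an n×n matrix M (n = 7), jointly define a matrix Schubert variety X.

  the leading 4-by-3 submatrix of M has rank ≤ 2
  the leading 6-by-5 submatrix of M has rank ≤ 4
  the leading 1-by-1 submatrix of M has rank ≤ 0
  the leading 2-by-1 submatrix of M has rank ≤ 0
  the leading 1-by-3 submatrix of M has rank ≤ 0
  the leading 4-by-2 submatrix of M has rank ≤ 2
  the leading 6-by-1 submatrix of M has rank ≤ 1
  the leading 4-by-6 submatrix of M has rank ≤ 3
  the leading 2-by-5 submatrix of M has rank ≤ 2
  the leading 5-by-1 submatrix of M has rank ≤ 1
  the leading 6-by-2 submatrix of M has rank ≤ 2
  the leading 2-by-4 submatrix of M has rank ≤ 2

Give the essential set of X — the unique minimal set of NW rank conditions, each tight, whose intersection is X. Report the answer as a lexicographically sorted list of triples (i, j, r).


Propagating the 12 rank bounds to every northwest block:

  0 0 0 1 1 1 1
  0 1 1 2 2 2 2
  1 2 2 3 3 3 3
  1 2 2 3 3 3 4
  1 2 3 4 4 4 5
  1 2 3 4 4 5 6
  1 2 3 4 5 6 7

reading off 1-entries of Δ²R: w = (4, 2, 1, 7, 3, 6, 5).

Fulton essential set (5 of the 8 Rothe cells):

[(1, 3, 0), (2, 1, 0), (4, 3, 2), (4, 6, 3), (6, 5, 4)]


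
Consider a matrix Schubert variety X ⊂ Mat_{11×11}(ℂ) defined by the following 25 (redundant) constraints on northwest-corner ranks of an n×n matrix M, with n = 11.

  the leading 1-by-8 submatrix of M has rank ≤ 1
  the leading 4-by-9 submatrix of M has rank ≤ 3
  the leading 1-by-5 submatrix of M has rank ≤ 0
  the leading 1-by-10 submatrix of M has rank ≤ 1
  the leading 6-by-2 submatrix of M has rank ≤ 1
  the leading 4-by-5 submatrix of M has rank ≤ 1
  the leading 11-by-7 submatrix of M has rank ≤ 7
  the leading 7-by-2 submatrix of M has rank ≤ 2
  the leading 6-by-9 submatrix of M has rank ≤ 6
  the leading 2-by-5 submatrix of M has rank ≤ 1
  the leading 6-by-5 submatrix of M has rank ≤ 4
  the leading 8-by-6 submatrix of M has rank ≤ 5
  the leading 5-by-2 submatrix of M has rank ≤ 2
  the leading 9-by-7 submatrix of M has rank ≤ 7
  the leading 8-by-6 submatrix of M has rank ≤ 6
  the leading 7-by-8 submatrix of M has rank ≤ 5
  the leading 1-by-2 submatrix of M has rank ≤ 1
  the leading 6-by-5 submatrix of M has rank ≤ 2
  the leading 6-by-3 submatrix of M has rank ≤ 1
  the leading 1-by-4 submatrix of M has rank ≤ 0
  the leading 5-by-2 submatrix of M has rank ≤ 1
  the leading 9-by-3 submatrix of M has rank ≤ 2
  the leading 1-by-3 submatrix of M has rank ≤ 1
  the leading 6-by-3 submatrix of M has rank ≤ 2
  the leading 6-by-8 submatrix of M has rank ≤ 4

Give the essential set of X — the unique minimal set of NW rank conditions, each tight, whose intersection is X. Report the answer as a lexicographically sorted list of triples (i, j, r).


Reconstructing r_w from the 25 given conditions:

  R[1]: 0, 0, 0, 0, 0, 1, 1, 1, 1, 1, 1
  R[2]: 1, 1, 1, 1, 1, 2, 2, 2, 2, 2, 2
  R[3]: 1, 1, 1, 1, 1, 2, 3, 3, 3, 3, 3
  R[4]: 1, 1, 1, 1, 1, 2, 3, 3, 3, 4, 4
  R[5]: 1, 1, 1, 2, 2, 3, 4, 4, 4, 5, 5
  R[6]: 1, 1, 1, 2, 2, 3, 4, 4, 5, 6, 6
  R[7]: 1, 2, 2, 3, 3, 4, 5, 5, 6, 7, 7
  R[8]: 1, 2, 2, 3, 4, 5, 6, 6, 7, 8, 8
  R[9]: 1, 2, 2, 3, 4, 5, 6, 7, 8, 9, 9
  R[10]: 1, 2, 3, 4, 5, 6, 7, 8, 9, 10, 10
  R[11]: 1, 2, 3, 4, 5, 6, 7, 8, 9, 10, 11

second differences of R give the permutation w = (6, 1, 7, 10, 4, 9, 2, 5, 8, 3, 11).

Rothe diagram D(w) (23 cells), 7 SE-corners (essential conditions):

[(1, 5, 0), (4, 5, 1), (4, 9, 3), (6, 3, 1), (6, 5, 2), (6, 8, 4), (9, 3, 2)]


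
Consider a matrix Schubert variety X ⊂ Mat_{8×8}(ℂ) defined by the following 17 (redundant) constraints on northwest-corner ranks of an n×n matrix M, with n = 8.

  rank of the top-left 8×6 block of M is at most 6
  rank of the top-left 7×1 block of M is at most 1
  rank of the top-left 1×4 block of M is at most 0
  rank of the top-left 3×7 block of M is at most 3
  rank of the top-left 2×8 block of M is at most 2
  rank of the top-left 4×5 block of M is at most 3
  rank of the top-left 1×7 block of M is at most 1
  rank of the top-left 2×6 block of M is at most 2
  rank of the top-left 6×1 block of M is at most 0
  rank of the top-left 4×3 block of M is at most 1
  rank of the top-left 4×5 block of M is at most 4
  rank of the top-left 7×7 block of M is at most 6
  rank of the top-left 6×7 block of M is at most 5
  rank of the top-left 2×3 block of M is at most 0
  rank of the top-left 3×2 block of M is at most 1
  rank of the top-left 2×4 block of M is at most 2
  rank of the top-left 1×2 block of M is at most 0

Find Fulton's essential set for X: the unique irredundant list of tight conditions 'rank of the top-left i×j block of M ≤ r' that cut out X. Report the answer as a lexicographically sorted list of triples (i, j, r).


Rank table r_w(8×8) implied by the 17 constraints:

  R[1]: 0, 0, 0, 0, 1, 1, 1, 1
  R[2]: 0, 0, 0, 1, 2, 2, 2, 2
  R[3]: 0, 1, 1, 2, 3, 3, 3, 3
  R[4]: 0, 1, 1, 2, 3, 4, 4, 4
  R[5]: 0, 1, 2, 3, 4, 5, 5, 5
  R[6]: 0, 1, 2, 3, 4, 5, 5, 6
  R[7]: 1, 2, 3, 4, 5, 6, 6, 7
  R[8]: 1, 2, 3, 4, 5, 6, 7, 8

reading off 1-entries of Δ²R: w = (5, 4, 2, 6, 3, 8, 1, 7).

Fulton essential set (5 of the 13 Rothe cells):

[(1, 4, 0), (2, 3, 0), (4, 3, 1), (6, 1, 0), (6, 7, 5)]


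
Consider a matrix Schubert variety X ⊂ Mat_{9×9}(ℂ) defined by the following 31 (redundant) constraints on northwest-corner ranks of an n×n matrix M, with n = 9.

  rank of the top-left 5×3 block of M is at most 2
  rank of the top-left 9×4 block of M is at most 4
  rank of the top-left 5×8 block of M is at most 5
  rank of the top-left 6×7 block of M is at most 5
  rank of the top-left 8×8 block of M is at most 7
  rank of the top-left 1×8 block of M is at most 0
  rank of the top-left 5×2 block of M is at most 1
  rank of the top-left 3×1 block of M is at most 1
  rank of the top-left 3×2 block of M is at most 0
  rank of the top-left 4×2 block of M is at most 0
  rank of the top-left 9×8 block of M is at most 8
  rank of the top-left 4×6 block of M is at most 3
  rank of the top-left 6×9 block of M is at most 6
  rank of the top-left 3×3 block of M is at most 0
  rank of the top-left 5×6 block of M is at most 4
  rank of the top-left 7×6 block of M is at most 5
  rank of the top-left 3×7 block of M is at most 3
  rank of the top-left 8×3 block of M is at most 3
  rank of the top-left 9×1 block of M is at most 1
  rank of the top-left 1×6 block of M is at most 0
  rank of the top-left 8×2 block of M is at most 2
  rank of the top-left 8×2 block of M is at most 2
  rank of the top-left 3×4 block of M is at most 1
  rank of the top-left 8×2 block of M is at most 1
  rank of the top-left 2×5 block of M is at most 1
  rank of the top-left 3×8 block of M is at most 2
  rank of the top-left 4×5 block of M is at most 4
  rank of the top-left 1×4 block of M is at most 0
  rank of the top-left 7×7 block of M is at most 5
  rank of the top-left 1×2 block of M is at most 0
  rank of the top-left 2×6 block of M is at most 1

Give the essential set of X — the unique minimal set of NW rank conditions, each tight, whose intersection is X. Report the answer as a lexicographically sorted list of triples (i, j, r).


Rank table r_w(9×9) implied by the 31 constraints:

  row 1: 0 | 0 | 0 | 0 | 0 | 0 | 0 | 0 | 1
  row 2: 0 | 0 | 0 | 1 | 1 | 1 | 1 | 1 | 2
  row 3: 0 | 0 | 0 | 1 | 2 | 2 | 2 | 2 | 3
  row 4: 0 | 0 | 1 | 2 | 3 | 3 | 3 | 3 | 4
  row 5: 1 | 1 | 2 | 3 | 4 | 4 | 4 | 4 | 5
  row 6: 1 | 1 | 2 | 3 | 4 | 5 | 5 | 5 | 6
  row 7: 1 | 1 | 2 | 3 | 4 | 5 | 5 | 6 | 7
  row 8: 1 | 1 | 2 | 3 | 4 | 5 | 6 | 7 | 8
  row 9: 1 | 2 | 3 | 4 | 5 | 6 | 7 | 8 | 9

so w = (9, 4, 5, 3, 1, 6, 8, 7, 2).

ℓ(w)=20; the 5 essential cells (i,j,r):

[(1, 8, 0), (3, 3, 0), (4, 2, 0), (7, 7, 5), (8, 2, 1)]


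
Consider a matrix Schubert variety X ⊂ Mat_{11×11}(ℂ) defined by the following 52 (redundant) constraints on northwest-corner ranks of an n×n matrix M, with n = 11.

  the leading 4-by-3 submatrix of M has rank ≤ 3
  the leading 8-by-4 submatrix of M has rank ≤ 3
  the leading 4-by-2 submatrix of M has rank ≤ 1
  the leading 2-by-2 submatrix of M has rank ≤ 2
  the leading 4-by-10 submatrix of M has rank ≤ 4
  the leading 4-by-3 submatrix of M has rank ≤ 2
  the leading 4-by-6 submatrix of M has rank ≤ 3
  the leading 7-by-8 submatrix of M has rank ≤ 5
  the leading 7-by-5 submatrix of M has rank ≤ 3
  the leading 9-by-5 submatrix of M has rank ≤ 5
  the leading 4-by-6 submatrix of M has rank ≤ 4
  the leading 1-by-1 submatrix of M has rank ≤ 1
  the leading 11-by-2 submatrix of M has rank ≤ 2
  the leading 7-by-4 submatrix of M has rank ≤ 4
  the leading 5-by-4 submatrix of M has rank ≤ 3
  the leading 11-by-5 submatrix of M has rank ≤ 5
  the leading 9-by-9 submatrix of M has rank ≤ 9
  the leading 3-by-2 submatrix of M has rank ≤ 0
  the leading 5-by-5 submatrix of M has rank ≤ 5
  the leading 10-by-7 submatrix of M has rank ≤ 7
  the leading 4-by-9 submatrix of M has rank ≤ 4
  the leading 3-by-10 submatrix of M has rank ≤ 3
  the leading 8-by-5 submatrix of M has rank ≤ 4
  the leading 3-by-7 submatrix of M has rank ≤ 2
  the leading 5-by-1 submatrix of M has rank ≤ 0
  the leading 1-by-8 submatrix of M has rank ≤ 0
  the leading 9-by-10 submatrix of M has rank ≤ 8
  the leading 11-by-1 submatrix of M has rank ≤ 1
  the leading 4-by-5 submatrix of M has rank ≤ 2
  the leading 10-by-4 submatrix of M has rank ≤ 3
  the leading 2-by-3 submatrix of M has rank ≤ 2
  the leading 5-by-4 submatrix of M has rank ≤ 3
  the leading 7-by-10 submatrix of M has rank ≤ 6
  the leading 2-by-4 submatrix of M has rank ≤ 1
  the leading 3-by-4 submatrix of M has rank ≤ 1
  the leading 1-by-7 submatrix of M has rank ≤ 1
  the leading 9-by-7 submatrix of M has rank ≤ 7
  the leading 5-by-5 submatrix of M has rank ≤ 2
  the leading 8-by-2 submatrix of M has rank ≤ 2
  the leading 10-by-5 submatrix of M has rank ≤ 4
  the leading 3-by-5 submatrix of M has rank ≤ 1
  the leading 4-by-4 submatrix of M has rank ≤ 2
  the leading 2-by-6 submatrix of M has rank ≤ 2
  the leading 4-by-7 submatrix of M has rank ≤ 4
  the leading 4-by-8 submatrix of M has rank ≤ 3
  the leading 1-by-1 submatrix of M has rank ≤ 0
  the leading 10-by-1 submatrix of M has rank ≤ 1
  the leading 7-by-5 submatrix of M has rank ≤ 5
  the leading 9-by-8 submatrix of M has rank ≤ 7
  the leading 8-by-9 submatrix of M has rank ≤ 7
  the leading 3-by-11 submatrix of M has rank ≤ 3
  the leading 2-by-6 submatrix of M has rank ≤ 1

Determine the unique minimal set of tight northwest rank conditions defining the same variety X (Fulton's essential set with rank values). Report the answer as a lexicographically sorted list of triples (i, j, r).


Propagating the 52 rank bounds to every northwest block:

  0  0  0  0  0  0  0  0  1  1  1
  0  0  1  1  1  1  1  1  2  2  2
  0  0  1  1  1  2  2  2  3  3  3
  0  1  2  2  2  3  3  3  4  4  4
  0  1  2  2  2  3  4  4  5  5  5
  1  2  3  3  3  4  5  5  6  6  6
  1  2  3  3  3  4  5  5  6  6  7
  1  2  3  3  4  5  6  6  7  7  8
  1  2  3  3  4  5  6  7  8  8  9
  1  2  3  3  4  5  6  7  8  9  10
  1  2  3  4  5  6  7  8  9  10  11

reading off 1-entries of Δ²R: w = (9, 3, 6, 2, 7, 1, 11, 5, 8, 10, 4).

9 SE-corners of the 25-cell Rothe diagram give Ess(w):

[(1, 8, 0), (3, 2, 0), (3, 5, 1), (5, 1, 0), (5, 5, 2), (7, 5, 3), (7, 8, 5), (7, 10, 6), (10, 4, 3)]


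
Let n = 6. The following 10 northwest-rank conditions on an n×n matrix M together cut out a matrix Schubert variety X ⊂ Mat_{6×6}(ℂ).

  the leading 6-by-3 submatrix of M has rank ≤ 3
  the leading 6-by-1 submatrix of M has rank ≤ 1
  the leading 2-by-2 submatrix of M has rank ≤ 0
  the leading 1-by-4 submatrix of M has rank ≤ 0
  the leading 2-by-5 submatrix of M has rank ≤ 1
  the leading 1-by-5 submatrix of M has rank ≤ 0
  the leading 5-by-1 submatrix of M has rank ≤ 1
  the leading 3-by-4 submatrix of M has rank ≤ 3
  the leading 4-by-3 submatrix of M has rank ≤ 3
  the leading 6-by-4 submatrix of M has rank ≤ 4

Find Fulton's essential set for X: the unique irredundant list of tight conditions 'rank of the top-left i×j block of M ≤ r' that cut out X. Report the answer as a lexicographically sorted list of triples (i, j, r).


Recovering R(i,j) via the rank-extension bound from the 10 conditions:

  0  0  0  0  0  1
  0  0  1  1  1  2
  1  1  2  2  2  3
  1  2  3  3  3  4
  1  2  3  4  4  5
  1  2  3  4  5  6

giving w = (6, 3, 1, 2, 4, 5) via Δ²R.

2 SE-corners of the 7-cell Rothe diagram give Ess(w):

[(1, 5, 0), (2, 2, 0)]


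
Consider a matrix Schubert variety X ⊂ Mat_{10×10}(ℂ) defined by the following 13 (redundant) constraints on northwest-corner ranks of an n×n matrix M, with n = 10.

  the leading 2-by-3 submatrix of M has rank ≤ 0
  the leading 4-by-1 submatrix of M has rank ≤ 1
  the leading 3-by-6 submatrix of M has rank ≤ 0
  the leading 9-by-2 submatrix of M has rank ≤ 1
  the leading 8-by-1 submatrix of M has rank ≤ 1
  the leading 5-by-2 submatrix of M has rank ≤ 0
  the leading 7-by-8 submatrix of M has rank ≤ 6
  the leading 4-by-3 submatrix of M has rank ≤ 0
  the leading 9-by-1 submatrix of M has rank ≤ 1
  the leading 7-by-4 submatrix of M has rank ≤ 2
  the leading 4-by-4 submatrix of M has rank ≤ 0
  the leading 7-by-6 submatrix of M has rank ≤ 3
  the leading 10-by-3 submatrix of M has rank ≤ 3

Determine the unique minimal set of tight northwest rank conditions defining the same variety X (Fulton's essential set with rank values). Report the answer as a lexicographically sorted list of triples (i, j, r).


The tightest implied rank at each (i,j), from the 13 conditions:

  0 0 0 0 0 0 1 1 1 1
  0 0 0 0 0 0 1 2 2 2
  0 0 0 0 0 0 1 2 3 3
  0 0 0 0 1 1 2 3 4 4
  0 0 1 1 2 2 3 4 5 5
  1 1 2 2 3 3 4 5 6 6
  1 1 2 2 3 3 4 5 6 7
  1 1 2 3 4 4 5 6 7 8
  1 1 2 3 4 5 6 7 8 9
  1 2 3 4 5 6 7 8 9 10

giving w = (7, 8, 9, 5, 3, 1, 10, 4, 6, 2) via Δ²R.

Fulton essential set (6 of the 29 Rothe cells):

[(3, 6, 0), (4, 4, 0), (5, 2, 0), (7, 4, 2), (7, 6, 3), (9, 2, 1)]


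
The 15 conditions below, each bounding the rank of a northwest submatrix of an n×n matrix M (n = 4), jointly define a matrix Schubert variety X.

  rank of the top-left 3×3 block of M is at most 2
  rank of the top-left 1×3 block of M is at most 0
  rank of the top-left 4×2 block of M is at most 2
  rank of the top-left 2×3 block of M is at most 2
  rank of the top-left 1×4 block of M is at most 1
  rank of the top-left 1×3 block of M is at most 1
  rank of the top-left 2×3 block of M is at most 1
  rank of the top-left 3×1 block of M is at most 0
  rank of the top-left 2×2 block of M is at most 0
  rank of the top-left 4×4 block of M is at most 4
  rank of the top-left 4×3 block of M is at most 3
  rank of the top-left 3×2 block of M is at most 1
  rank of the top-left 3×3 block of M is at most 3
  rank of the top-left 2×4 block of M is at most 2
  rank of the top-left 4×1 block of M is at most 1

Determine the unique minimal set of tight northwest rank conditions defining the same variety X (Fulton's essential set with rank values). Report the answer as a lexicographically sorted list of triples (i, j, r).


Computing R[i][j] = min implied NW-rank bound (n=4, 15 conditions):

  row 1: 0 | 0 | 0 | 1
  row 2: 0 | 0 | 1 | 2
  row 3: 0 | 1 | 2 | 3
  row 4: 1 | 2 | 3 | 4

hence w(1..4) = (4, 3, 2, 1).

|D(w)|=6, |Ess(w)|=3:

[(1, 3, 0), (2, 2, 0), (3, 1, 0)]


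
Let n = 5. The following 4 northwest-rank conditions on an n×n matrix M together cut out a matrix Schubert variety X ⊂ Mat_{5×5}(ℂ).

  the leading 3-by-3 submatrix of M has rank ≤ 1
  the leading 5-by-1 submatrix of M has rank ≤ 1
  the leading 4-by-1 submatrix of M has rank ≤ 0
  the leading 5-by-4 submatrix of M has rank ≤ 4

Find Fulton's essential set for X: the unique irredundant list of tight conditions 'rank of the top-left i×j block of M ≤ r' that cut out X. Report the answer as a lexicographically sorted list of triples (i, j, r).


Computing R[i][j] = min implied NW-rank bound (n=5, 4 conditions):

  row 1: 0  1  1  1  1
  row 2: 0  1  1  2  2
  row 3: 0  1  1  2  3
  row 4: 0  1  2  3  4
  row 5: 1  2  3  4  5

giving w = (2, 4, 5, 3, 1) via Δ²R.

2 SE-corners of the 6-cell Rothe diagram give Ess(w):

[(3, 3, 1), (4, 1, 0)]


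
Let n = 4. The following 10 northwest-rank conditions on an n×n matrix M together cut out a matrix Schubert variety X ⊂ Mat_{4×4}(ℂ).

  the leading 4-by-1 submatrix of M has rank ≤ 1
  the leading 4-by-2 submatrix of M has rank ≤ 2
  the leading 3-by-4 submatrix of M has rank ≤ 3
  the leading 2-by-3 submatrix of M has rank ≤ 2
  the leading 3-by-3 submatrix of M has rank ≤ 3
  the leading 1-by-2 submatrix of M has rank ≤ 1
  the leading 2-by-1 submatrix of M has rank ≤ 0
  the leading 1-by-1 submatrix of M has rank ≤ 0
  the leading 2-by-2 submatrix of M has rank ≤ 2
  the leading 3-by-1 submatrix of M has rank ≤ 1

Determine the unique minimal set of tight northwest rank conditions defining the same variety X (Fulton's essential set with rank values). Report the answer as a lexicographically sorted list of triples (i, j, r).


The tightest implied rank at each (i,j), from the 10 conditions:

  row 1: 0 1 1 1
  row 2: 0 1 2 2
  row 3: 1 2 3 3
  row 4: 1 2 3 4

reading off 1-entries of Δ²R: w = (2, 3, 1, 4).

ℓ(w)=2; the 1 essential cell (i,j,r):

[(2, 1, 0)]


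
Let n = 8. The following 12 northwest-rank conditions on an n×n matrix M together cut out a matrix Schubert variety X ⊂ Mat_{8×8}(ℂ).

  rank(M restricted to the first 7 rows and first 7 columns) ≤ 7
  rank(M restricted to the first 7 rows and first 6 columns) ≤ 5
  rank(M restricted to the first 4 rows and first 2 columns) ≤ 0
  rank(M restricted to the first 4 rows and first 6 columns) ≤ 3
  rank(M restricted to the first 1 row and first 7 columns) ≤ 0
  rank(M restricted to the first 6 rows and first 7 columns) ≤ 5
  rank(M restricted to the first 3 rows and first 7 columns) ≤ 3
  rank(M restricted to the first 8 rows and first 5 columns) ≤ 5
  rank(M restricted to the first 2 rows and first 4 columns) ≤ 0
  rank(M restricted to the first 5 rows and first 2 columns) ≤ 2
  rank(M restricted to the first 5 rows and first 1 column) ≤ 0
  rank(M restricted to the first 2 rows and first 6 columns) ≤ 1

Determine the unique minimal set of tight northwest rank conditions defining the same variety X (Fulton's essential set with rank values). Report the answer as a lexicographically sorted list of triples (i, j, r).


Rank table r_w(8×8) implied by the 12 constraints:

  R[1]: 0 0 0 0 0 0 0 1
  R[2]: 0 0 0 0 1 1 1 2
  R[3]: 0 0 1 1 2 2 2 3
  R[4]: 0 0 1 2 3 3 3 4
  R[5]: 0 1 2 3 4 4 4 5
  R[6]: 1 2 3 4 5 5 5 6
  R[7]: 1 2 3 4 5 5 6 7
  R[8]: 1 2 3 4 5 6 7 8

giving w = (8, 5, 3, 4, 2, 1, 7, 6) via Δ²R.

D(w) has 17 cells with 5 SE-corners; essential set:

[(1, 7, 0), (2, 4, 0), (4, 2, 0), (5, 1, 0), (7, 6, 5)]


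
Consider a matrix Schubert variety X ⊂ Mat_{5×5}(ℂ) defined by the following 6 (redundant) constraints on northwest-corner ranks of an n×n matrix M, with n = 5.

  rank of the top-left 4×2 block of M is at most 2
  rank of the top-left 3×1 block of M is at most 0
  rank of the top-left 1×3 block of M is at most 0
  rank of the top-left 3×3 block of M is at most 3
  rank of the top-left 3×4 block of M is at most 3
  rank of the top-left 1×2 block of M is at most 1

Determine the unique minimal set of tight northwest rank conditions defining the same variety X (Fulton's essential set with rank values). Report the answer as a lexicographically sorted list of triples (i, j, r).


Computing R[i][j] = min implied NW-rank bound (n=5, 6 conditions):

  row 1: 0, 0, 0, 1, 1
  row 2: 0, 1, 1, 2, 2
  row 3: 0, 1, 2, 3, 3
  row 4: 1, 2, 3, 4, 4
  row 5: 1, 2, 3, 4, 5

the unique w with this rank table is (4, 2, 3, 1, 5).

ℓ(w)=5; the 2 essential cells (i,j,r):

[(1, 3, 0), (3, 1, 0)]


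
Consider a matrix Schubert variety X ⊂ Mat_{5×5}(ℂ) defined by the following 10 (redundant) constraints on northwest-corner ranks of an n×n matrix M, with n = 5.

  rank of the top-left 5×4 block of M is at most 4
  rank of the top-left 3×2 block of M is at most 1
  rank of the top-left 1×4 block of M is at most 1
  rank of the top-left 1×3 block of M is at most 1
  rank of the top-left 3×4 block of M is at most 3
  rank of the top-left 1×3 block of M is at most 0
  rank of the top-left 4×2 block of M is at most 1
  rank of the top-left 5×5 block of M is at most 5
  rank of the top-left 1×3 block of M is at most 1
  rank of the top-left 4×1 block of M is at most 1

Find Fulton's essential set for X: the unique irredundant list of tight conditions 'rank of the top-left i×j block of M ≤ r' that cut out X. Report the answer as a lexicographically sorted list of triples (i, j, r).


Propagating the 10 rank bounds to every northwest block:

  R[1]: 0 0 0 1 1
  R[2]: 1 1 1 2 2
  R[3]: 1 1 2 3 3
  R[4]: 1 1 2 3 4
  R[5]: 1 2 3 4 5

reading off 1-entries of Δ²R: w = (4, 1, 3, 5, 2).

Rothe diagram D(w) (5 cells), 2 SE-corners (essential conditions):

[(1, 3, 0), (4, 2, 1)]


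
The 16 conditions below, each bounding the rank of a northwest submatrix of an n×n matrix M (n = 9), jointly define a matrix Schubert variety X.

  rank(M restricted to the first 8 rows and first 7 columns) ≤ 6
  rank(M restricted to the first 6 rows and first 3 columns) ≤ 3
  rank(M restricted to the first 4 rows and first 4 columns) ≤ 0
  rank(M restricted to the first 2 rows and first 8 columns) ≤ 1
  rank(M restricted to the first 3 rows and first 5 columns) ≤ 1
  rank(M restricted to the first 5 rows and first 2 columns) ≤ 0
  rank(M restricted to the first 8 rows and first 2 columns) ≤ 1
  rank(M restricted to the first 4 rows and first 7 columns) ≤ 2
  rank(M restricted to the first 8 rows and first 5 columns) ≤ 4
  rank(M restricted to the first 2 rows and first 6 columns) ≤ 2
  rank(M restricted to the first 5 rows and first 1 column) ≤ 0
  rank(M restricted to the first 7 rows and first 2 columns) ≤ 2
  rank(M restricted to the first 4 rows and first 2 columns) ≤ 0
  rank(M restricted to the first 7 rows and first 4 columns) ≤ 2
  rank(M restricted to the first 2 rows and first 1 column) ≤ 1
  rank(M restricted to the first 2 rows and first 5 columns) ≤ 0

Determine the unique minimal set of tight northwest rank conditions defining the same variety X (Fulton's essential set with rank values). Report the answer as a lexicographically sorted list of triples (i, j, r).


Rank table r_w(9×9) implied by the 16 constraints:

  0 0 0 0 0 1 1 1 1
  0 0 0 0 0 1 1 1 2
  0 0 0 0 1 2 2 2 3
  0 0 0 0 1 2 2 3 4
  0 0 1 1 2 3 3 4 5
  1 1 2 2 3 4 4 5 6
  1 1 2 2 3 4 5 6 7
  1 1 2 3 4 5 6 7 8
  1 2 3 4 5 6 7 8 9

second differences of R give the permutation w = (6, 9, 5, 8, 3, 1, 7, 4, 2).

D(w) has 26 cells with 7 SE-corners; essential set:

[(2, 5, 0), (2, 8, 1), (4, 4, 0), (4, 7, 2), (5, 2, 0), (7, 4, 2), (8, 2, 1)]


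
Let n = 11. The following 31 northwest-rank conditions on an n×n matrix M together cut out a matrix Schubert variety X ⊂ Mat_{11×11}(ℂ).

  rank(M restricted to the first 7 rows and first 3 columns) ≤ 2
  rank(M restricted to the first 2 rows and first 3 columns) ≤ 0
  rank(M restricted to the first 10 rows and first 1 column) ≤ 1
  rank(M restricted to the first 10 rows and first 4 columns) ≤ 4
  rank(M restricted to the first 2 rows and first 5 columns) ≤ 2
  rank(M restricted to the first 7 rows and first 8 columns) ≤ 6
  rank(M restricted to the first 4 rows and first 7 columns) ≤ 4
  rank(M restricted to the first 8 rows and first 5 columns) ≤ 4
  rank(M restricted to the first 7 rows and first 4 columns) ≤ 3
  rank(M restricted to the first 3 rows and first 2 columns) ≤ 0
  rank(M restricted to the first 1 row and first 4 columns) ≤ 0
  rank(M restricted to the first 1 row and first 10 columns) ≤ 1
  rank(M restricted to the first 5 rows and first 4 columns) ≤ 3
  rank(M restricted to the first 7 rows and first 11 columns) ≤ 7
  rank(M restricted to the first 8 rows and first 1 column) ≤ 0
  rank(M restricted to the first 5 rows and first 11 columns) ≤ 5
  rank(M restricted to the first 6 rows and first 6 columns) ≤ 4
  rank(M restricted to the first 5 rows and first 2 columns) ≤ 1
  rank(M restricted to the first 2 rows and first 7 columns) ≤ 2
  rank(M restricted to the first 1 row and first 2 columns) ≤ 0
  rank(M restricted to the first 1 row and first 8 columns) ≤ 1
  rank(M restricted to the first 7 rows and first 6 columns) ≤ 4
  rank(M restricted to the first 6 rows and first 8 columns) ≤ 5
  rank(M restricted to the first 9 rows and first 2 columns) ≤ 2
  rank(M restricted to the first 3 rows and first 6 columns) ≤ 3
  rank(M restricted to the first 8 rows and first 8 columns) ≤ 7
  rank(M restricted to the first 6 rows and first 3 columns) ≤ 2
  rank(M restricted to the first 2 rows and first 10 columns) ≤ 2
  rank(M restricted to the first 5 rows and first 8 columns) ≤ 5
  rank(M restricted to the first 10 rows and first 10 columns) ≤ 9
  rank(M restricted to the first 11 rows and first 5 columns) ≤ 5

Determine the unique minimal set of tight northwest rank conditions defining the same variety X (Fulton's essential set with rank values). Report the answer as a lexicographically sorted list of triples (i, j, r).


Reconstructing r_w from the 31 given conditions:

  row 1: 0 | 0 | 0 | 0 | 1 | 1 | 1 | 1 | 1 | 1 | 1
  row 2: 0 | 0 | 0 | 1 | 2 | 2 | 2 | 2 | 2 | 2 | 2
  row 3: 0 | 0 | 1 | 2 | 3 | 3 | 3 | 3 | 3 | 3 | 3
  row 4: 0 | 1 | 2 | 3 | 4 | 4 | 4 | 4 | 4 | 4 | 4
  row 5: 0 | 1 | 2 | 3 | 4 | 4 | 5 | 5 | 5 | 5 | 5
  row 6: 0 | 1 | 2 | 3 | 4 | 4 | 5 | 5 | 6 | 6 | 6
  row 7: 0 | 1 | 2 | 3 | 4 | 4 | 5 | 6 | 7 | 7 | 7
  row 8: 0 | 1 | 2 | 3 | 4 | 5 | 6 | 7 | 8 | 8 | 8
  row 9: 1 | 2 | 3 | 4 | 5 | 6 | 7 | 8 | 9 | 9 | 9
  row 10: 1 | 2 | 3 | 4 | 5 | 6 | 7 | 8 | 9 | 9 | 10
  row 11: 1 | 2 | 3 | 4 | 5 | 6 | 7 | 8 | 9 | 10 | 11

hence w(1..11) = (5, 4, 3, 2, 7, 9, 8, 6, 1, 11, 10).

ℓ(w)=19; the 7 essential cells (i,j,r):

[(1, 4, 0), (2, 3, 0), (3, 2, 0), (6, 8, 5), (7, 6, 4), (8, 1, 0), (10, 10, 9)]


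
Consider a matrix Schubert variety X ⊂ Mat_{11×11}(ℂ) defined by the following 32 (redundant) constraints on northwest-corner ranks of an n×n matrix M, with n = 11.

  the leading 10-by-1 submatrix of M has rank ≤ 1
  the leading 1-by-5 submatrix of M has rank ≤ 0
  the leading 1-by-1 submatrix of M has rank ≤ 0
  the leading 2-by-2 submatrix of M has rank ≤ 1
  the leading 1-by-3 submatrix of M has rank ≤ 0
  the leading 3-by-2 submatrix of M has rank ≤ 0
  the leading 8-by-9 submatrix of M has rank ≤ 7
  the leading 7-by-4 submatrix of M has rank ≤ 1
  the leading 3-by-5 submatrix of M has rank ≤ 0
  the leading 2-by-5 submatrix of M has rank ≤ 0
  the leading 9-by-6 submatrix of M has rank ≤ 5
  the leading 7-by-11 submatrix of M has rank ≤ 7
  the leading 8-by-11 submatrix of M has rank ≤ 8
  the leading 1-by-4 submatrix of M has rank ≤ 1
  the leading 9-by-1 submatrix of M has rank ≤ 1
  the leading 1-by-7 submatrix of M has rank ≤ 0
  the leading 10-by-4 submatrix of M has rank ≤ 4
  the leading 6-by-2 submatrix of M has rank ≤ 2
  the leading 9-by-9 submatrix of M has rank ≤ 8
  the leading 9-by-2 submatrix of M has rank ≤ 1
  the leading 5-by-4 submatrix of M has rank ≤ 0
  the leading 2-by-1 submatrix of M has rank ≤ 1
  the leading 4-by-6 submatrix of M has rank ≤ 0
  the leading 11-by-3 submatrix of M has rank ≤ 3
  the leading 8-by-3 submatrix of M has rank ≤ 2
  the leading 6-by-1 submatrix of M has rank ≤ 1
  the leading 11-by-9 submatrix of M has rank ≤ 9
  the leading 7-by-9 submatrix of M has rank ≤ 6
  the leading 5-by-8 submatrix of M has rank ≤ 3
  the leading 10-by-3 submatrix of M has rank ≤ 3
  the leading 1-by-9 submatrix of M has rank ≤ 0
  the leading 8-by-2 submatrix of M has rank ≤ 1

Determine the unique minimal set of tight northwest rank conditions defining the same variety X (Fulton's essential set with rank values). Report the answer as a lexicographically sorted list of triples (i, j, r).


The tightest implied rank at each (i,j), from the 32 conditions:

  row 1: 0  0  0  0  0  0  0  0  0  1  1
  row 2: 0  0  0  0  0  0  1  1  1  2  2
  row 3: 0  0  0  0  0  0  1  2  2  3  3
  row 4: 0  0  0  0  0  0  1  2  3  4  4
  row 5: 0  0  0  0  1  1  2  3  4  5  5
  row 6: 1  1  1  1  2  2  3  4  5  6  6
  row 7: 1  1  1  1  2  3  4  5  6  7  7
  row 8: 1  1  2  2  3  4  5  6  7  8  8
  row 9: 1  1  2  3  4  5  6  7  8  9  9
  row 10: 1  2  3  4  5  6  7  8  9  10  10
  row 11: 1  2  3  4  5  6  7  8  9  10  11

giving w = (10, 7, 8, 9, 5, 1, 6, 3, 4, 2, 11) via Δ²R.

Fulton essential set (5 of the 36 Rothe cells):

[(1, 9, 0), (4, 6, 0), (5, 4, 0), (7, 4, 1), (9, 2, 1)]


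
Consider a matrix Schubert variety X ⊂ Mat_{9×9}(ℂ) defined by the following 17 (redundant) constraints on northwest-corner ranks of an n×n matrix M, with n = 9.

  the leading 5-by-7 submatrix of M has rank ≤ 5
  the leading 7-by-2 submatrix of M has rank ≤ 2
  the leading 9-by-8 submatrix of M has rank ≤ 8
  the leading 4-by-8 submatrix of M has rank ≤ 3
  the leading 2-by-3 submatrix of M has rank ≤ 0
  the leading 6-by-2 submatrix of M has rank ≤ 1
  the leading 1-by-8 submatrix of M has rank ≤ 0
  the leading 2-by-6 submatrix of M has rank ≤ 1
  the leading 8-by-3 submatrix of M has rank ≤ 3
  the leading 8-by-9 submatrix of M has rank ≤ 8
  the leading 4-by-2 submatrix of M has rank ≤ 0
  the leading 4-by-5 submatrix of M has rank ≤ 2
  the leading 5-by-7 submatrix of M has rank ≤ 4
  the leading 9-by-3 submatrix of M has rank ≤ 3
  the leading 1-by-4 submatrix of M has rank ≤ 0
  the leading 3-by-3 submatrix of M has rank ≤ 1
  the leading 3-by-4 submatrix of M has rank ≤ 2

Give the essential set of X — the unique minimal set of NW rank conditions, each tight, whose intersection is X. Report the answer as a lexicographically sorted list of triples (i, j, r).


Rank table r_w(9×9) implied by the 17 constraints:

  i=1: 0 | 0 | 0 | 0 | 0 | 0 | 0 | 0 | 1
  i=2: 0 | 0 | 0 | 1 | 1 | 1 | 1 | 1 | 2
  i=3: 0 | 0 | 1 | 2 | 2 | 2 | 2 | 2 | 3
  i=4: 0 | 0 | 1 | 2 | 2 | 3 | 3 | 3 | 4
  i=5: 1 | 1 | 2 | 3 | 3 | 4 | 4 | 4 | 5
  i=6: 1 | 1 | 2 | 3 | 4 | 5 | 5 | 5 | 6
  i=7: 1 | 2 | 3 | 4 | 5 | 6 | 6 | 6 | 7
  i=8: 1 | 2 | 3 | 4 | 5 | 6 | 7 | 7 | 8
  i=9: 1 | 2 | 3 | 4 | 5 | 6 | 7 | 8 | 9

so w = (9, 4, 3, 6, 1, 5, 2, 7, 8).

D(w) has 17 cells with 5 SE-corners; essential set:

[(1, 8, 0), (2, 3, 0), (4, 2, 0), (4, 5, 2), (6, 2, 1)]


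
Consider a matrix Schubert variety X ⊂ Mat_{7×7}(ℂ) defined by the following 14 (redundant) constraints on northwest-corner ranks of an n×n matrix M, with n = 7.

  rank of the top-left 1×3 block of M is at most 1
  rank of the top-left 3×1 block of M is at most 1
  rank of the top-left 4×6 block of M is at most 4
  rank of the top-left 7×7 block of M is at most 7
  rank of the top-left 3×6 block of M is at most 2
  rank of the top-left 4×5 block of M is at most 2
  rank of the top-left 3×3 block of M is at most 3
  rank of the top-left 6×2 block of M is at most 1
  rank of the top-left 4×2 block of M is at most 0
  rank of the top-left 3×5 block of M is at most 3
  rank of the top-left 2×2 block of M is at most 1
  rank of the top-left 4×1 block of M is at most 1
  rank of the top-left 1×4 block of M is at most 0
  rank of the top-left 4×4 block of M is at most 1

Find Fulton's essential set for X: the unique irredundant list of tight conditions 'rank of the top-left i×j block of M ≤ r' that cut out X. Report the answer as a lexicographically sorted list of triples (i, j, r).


Reconstructing r_w from the 14 given conditions:

  0 | 0 | 0 | 0 | 1 | 1 | 1
  0 | 0 | 1 | 1 | 2 | 2 | 2
  0 | 0 | 1 | 1 | 2 | 2 | 3
  0 | 0 | 1 | 1 | 2 | 3 | 4
  1 | 1 | 2 | 2 | 3 | 4 | 5
  1 | 1 | 2 | 3 | 4 | 5 | 6
  1 | 2 | 3 | 4 | 5 | 6 | 7

second differences of R give the permutation w = (5, 3, 7, 6, 1, 4, 2).

Rothe diagram D(w) (14 cells), 5 SE-corners (essential conditions):

[(1, 4, 0), (3, 6, 2), (4, 2, 0), (4, 4, 1), (6, 2, 1)]


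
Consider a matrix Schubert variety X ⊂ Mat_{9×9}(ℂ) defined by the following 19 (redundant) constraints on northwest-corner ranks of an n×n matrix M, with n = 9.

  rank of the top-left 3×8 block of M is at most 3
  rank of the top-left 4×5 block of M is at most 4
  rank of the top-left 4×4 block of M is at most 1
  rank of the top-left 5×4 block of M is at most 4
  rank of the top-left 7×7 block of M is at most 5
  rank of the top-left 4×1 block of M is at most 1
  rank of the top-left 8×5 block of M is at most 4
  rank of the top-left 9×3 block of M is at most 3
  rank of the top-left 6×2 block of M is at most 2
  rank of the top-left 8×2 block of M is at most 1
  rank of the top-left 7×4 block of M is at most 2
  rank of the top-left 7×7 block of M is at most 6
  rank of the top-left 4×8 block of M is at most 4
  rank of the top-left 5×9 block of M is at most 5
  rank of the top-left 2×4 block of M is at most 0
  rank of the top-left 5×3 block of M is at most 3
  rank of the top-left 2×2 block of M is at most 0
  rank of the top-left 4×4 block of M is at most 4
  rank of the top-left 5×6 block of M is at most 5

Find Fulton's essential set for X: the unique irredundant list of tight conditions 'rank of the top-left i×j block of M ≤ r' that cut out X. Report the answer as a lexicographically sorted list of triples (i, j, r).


Reconstructing r_w from the 19 given conditions:

  row 1: 0, 0, 0, 0, 1, 1, 1, 1, 1
  row 2: 0, 0, 0, 0, 1, 2, 2, 2, 2
  row 3: 1, 1, 1, 1, 2, 3, 3, 3, 3
  row 4: 1, 1, 1, 1, 2, 3, 4, 4, 4
  row 5: 1, 1, 2, 2, 3, 4, 5, 5, 5
  row 6: 1, 1, 2, 2, 3, 4, 5, 6, 6
  row 7: 1, 1, 2, 2, 3, 4, 5, 6, 7
  row 8: 1, 1, 2, 3, 4, 5, 6, 7, 8
  row 9: 1, 2, 3, 4, 5, 6, 7, 8, 9

the unique w with this rank table is (5, 6, 1, 7, 3, 8, 9, 4, 2).

D(w) has 17 cells with 4 SE-corners; essential set:

[(2, 4, 0), (4, 4, 1), (7, 4, 2), (8, 2, 1)]


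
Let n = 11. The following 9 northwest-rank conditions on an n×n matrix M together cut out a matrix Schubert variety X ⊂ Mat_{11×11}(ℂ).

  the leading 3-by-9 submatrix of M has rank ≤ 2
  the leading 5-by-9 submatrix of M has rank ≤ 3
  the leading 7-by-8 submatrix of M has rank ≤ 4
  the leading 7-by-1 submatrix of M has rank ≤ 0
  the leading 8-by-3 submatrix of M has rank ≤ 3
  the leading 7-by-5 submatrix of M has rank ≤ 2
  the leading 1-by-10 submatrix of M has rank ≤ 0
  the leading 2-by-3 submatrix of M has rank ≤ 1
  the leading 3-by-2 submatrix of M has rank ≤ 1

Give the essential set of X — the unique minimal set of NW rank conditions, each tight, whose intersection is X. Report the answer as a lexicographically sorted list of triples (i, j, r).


Propagating the 9 rank bounds to every northwest block:

  0  0  0  0  0  0  0  0  0  0  1
  0  1  1  1  1  1  1  1  1  1  2
  0  1  2  2  2  2  2  2  2  2  3
  0  1  2  2  2  3  3  3  3  3  4
  0  1  2  2  2  3  3  3  3  4  5
  0  1  2  2  2  3  4  4  4  5  6
  0  1  2  2  2  3  4  4  5  6  7
  1  2  3  3  3  4  5  5  6  7  8
  1  2  3  4  4  5  6  6  7  8  9
  1  2  3  4  5  6  7  7  8  9  10
  1  2  3  4  5  6  7  8  9  10  11

the unique w with this rank table is (11, 2, 3, 6, 10, 7, 9, 1, 4, 5, 8).

D(w) has 28 cells with 5 SE-corners; essential set:

[(1, 10, 0), (5, 9, 3), (7, 1, 0), (7, 5, 2), (7, 8, 4)]


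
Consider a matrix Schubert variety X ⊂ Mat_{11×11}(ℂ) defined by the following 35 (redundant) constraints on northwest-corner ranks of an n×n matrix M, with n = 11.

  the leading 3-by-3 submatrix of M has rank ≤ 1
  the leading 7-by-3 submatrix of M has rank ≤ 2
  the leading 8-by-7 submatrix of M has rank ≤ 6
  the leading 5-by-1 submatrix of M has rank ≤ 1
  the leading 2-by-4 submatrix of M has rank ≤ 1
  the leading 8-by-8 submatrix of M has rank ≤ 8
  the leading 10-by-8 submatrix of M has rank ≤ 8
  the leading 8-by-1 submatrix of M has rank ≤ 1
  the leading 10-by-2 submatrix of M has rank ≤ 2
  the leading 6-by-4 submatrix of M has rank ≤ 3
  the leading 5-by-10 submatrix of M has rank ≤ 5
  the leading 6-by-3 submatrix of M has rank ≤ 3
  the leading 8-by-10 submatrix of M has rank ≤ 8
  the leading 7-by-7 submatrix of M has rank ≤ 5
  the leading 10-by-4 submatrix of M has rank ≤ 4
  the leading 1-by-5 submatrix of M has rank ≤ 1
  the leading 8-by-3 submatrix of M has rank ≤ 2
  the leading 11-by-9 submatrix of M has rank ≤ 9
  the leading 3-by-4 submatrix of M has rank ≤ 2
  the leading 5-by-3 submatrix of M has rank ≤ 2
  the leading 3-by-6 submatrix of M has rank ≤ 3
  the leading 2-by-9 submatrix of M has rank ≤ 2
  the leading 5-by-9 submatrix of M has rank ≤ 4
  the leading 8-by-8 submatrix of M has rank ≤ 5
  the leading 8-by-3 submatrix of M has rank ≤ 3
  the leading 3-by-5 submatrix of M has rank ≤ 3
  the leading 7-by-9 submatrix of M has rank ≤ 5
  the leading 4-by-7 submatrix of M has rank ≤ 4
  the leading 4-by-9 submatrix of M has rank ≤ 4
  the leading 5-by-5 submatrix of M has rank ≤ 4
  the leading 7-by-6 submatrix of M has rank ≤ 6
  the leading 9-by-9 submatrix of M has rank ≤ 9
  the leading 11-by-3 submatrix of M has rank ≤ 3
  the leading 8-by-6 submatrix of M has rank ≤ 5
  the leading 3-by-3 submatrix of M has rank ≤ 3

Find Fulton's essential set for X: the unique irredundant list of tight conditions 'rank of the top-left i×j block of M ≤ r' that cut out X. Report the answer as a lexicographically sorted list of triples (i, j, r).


Recovering R(i,j) via the rank-extension bound from the 35 conditions:

  i=1: 1, 1, 1, 1, 1, 1, 1, 1, 1, 1, 1
  i=2: 1, 1, 1, 1, 2, 2, 2, 2, 2, 2, 2
  i=3: 1, 1, 1, 2, 3, 3, 3, 3, 3, 3, 3
  i=4: 1, 2, 2, 3, 4, 4, 4, 4, 4, 4, 4
  i=5: 1, 2, 2, 3, 4, 4, 4, 4, 4, 5, 5
  i=6: 1, 2, 2, 3, 4, 5, 5, 5, 5, 6, 6
  i=7: 1, 2, 2, 3, 4, 5, 5, 5, 5, 6, 7
  i=8: 1, 2, 2, 3, 4, 5, 5, 5, 6, 7, 8
  i=9: 1, 2, 3, 4, 5, 6, 6, 6, 7, 8, 9
  i=10: 1, 2, 3, 4, 5, 6, 7, 7, 8, 9, 10
  i=11: 1, 2, 3, 4, 5, 6, 7, 8, 9, 10, 11

giving w = (1, 5, 4, 2, 10, 6, 11, 9, 3, 7, 8) via Δ²R.

6 SE-corners of the 18-cell Rothe diagram give Ess(w):

[(2, 4, 1), (3, 3, 1), (5, 9, 4), (7, 9, 5), (8, 3, 2), (8, 8, 5)]
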